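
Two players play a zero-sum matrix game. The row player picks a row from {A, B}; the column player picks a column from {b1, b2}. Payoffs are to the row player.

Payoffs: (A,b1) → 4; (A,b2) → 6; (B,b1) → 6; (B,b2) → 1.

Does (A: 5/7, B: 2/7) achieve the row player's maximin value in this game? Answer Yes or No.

Against b1 this mix gives (5/7)·4 + (2/7)·6 = 32/7.
Against b2 this mix gives (5/7)·6 + (2/7)·1 = 32/7.
All of the column player's active replies (b1, b2) yield 32/7, and no column does worse for the row player. The mix makes the column player indifferent and guarantees 32/7, so it is optimal.

Yes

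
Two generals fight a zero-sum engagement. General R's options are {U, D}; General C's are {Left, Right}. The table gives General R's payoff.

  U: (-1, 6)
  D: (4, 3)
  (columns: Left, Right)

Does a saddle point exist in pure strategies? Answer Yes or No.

No

Row minima: U → -1, D → 3; maximin = 3.
Column maxima: Left → 4, Right → 6; minimax = 4.
3 ≠ 4, so no pure-strategy equilibrium exists.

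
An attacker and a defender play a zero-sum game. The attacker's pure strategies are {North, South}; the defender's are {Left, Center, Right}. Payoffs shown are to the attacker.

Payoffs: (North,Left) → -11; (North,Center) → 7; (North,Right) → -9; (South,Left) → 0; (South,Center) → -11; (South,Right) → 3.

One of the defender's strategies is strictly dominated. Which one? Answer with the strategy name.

Right

Left holds the attacker's payoff strictly below Right in every row: -11 < -9, 0 < 3.
So Right is strictly dominated for the defender.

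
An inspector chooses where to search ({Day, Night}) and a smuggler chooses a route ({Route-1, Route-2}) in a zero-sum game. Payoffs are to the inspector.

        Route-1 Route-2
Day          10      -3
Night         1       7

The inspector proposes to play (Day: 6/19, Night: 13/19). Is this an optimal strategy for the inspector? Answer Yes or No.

Against Route-1 this mix gives (6/19)·10 + (13/19)·1 = 73/19.
Against Route-2 this mix gives (6/19)·(-3) + (13/19)·7 = 73/19.
All of the smuggler's active replies (Route-1, Route-2) yield 73/19, and no column does worse for the inspector. The mix makes the smuggler indifferent and guarantees 73/19, so it is optimal.

Yes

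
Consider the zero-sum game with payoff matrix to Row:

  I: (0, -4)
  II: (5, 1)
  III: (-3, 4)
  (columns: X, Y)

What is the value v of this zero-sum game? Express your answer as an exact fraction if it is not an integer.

23/11

Row minima: I → -4, II → 1, III → -3; maximin = 1.
Column maxima: X → 5, Y → 4; minimax = 4.
1 ≠ 4, so there is no saddle point; optimal play is mixed.
I is strictly dominated by II, so Row never plays it.
On the remaining 2×2 (II, III vs X, Y):
Let Row play II with probability p. Expected payoff against X: 5p + (-3)(1−p) = 8p − 3; against Y: 1p + 4(1−p) = −3p + 4.
Setting these equal: 8p − 3 = −3p + 4 ⇒ 11p = 7 ⇒ p = 7/11, and the value is (8)·(7/11) − 3 = 23/11.
For Column: with q = P(X), equating II's and III's payoffs gives 4q + 1 = −7q + 4 ⇒ q = 3/11.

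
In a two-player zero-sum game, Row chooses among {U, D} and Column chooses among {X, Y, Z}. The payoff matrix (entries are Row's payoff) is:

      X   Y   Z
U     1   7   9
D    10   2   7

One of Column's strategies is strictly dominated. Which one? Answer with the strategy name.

Z

Y holds Row's payoff strictly below Z in every row: 7 < 9, 2 < 7.
So Z is strictly dominated for Column.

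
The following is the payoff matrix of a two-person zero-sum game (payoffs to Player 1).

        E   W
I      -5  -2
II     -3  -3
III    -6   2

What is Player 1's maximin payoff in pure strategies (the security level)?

-3

Row minima: I → -5, II → -3, III → -6.
The best of these is -3.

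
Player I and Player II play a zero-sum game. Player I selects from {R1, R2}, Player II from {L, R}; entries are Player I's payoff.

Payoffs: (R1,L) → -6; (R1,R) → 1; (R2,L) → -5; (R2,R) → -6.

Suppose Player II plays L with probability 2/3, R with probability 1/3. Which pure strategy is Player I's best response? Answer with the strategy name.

R1

Expected payoff of R1: (2/3)·(-6) + (1/3)·1 = -11/3.
Expected payoff of R2: (2/3)·(-5) + (1/3)·(-6) = -16/3.
The largest is -11/3, so Player I's best response is R1.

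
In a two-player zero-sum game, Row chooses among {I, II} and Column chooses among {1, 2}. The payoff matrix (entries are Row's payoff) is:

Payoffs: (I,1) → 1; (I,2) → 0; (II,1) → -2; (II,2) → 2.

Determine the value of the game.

2/5

Row minima: I → 0, II → -2; maximin = 0.
Column maxima: 1 → 1, 2 → 2; minimax = 1.
0 ≠ 1, so there is no saddle point; optimal play is mixed.
Let Row play I with probability p. Expected payoff against 1: 1p + (-2)(1−p) = 3p − 2; against 2: 0p + 2(1−p) = −2p + 2.
Setting these equal: 3p − 2 = −2p + 2 ⇒ 5p = 4 ⇒ p = 4/5, and the value is (3)·(4/5) − 2 = 2/5.
For Column: with q = P(1), equating I's and II's payoffs gives q = −4q + 2 ⇒ q = 2/5.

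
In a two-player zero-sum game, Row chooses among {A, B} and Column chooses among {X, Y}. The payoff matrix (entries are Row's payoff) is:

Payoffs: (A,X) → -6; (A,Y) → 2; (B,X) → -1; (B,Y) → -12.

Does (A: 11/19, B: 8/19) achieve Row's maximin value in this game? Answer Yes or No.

Yes

Against X this mix gives (11/19)·(-6) + (8/19)·(-1) = -74/19.
Against Y this mix gives (11/19)·2 + (8/19)·(-12) = -74/19.
All of Column's active replies (X, Y) yield -74/19, and no column does worse for Row. The mix makes Column indifferent and guarantees -74/19, so it is optimal.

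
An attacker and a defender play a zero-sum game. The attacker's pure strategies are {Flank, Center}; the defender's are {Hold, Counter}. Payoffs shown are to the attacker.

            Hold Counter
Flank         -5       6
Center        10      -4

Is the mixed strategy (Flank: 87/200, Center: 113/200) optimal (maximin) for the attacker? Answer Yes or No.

No

Against Hold this mix gives (87/200)·(-5) + (113/200)·10 = 139/40.
Against Counter this mix gives (87/200)·6 + (113/200)·(-4) = 7/20.
The defender will play Counter, holding the attacker to 7/20. Shifting weight toward the row that does better against Counter would raise this floor (the equalizing mix achieves 8/5 against both Counter and Hold), so the proposed strategy is not optimal.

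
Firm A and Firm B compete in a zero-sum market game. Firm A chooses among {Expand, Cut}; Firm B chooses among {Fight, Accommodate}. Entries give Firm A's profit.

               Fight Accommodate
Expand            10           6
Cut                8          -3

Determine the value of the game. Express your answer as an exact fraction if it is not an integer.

6

Row minima: Expand → 6, Cut → -3; maximin = 6.
Column maxima: Fight → 10, Accommodate → 6; minimax = 6.
Since maximin = minimax = 6, there is a saddle point and the value is 6.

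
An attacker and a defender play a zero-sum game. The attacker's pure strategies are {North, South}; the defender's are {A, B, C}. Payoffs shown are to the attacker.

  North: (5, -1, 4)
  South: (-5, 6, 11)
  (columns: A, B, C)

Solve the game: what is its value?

25/17

Row minima: North → -1, South → -5; maximin = -1.
Column maxima: A → 5, B → 6, C → 11; minimax = 5.
-1 ≠ 5, so there is no saddle point; optimal play is mixed.
C is strictly dominated by B (it gives the attacker strictly more in every row), so the defender never plays it.
On the remaining 2×2 (North, South vs A, B):
Let the attacker play North with probability p. Expected payoff against A: 5p + (-5)(1−p) = 10p − 5; against B: (-1)p + 6(1−p) = −7p + 6.
Setting these equal: 10p − 5 = −7p + 6 ⇒ 17p = 11 ⇒ p = 11/17, and the value is (10)·(11/17) − 5 = 25/17.
For the defender: with q = P(A), equating North's and South's payoffs gives 6q − 1 = −11q + 6 ⇒ q = 7/17.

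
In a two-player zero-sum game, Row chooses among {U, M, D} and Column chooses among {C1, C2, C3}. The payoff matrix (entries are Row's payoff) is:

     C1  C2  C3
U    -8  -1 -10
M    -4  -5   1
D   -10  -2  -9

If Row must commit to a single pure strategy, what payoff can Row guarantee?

Row minima: U → -10, M → -5, D → -10.
The best of these is -5.

-5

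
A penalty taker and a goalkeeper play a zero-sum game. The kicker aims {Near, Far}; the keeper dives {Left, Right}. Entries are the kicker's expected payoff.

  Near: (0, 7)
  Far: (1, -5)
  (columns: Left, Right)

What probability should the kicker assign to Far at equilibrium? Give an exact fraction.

7/13

Row minima: Near → 0, Far → -5; maximin = 0.
Column maxima: Left → 1, Right → 7; minimax = 1.
0 ≠ 1, so there is no saddle point; optimal play is mixed.
Let the kicker play Near with probability p. Expected payoff against Left: 0p + 1(1−p) = −p + 1; against Right: 7p + (-5)(1−p) = 12p − 5.
Setting these equal: −p + 1 = 12p − 5 ⇒ −13p = -6 ⇒ p = 6/13, and the value is (-1)·(6/13) + 1 = 7/13.
For the keeper: with q = P(Left), equating Near's and Far's payoffs gives −7q + 7 = 6q − 5 ⇒ q = 12/13.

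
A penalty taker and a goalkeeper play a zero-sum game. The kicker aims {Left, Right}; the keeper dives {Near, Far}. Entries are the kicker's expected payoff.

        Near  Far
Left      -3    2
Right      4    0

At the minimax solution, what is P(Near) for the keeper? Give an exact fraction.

2/9

Row minima: Left → -3, Right → 0; maximin = 0.
Column maxima: Near → 4, Far → 2; minimax = 2.
0 ≠ 2, so there is no saddle point; optimal play is mixed.
Let the kicker play Left with probability p. Expected payoff against Near: (-3)p + 4(1−p) = −7p + 4; against Far: 2p + 0(1−p) = 2p.
Setting these equal: −7p + 4 = 2p ⇒ −9p = -4 ⇒ p = 4/9, and the value is (-7)·(4/9) + 4 = 8/9.
For the keeper: with q = P(Near), equating Left's and Right's payoffs gives −5q + 2 = 4q ⇒ q = 2/9.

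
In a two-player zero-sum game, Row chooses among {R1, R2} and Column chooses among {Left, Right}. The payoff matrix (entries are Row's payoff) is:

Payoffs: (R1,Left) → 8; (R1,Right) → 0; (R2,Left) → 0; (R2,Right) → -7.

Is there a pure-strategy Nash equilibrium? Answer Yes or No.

Yes

Row minima: R1 → 0, R2 → -7; maximin = 0.
Column maxima: Left → 8, Right → 0; minimax = 0.
maximin = minimax = 0, so a saddle point exists.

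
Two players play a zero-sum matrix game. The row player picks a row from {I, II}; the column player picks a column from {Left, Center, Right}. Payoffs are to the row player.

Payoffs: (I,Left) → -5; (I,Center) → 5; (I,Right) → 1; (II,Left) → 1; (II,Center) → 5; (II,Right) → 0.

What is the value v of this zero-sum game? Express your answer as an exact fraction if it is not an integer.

Row minima: I → -5, II → 0; maximin = 0.
Column maxima: Left → 1, Center → 5, Right → 1; minimax = 1.
0 ≠ 1, so there is no saddle point; optimal play is mixed.
Center is strictly dominated by Left (it gives the row player strictly more in every row), so the column player never plays it.
On the remaining 2×2 (I, II vs Left, Right):
Let the row player play I with probability p. Expected payoff against Left: (-5)p + 1(1−p) = −6p + 1; against Right: 1p + 0(1−p) = p.
Setting these equal: −6p + 1 = p ⇒ −7p = -1 ⇒ p = 1/7, and the value is (-6)·(1/7) + 1 = 1/7.
For the column player: with q = P(Left), equating I's and II's payoffs gives −6q + 1 = q ⇒ q = 1/7.

1/7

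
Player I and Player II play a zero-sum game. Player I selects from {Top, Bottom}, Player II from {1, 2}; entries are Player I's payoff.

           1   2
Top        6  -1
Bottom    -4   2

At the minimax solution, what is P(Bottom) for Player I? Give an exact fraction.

Row minima: Top → -1, Bottom → -4; maximin = -1.
Column maxima: 1 → 6, 2 → 2; minimax = 2.
-1 ≠ 2, so there is no saddle point; optimal play is mixed.
Let Player I play Top with probability p. Expected payoff against 1: 6p + (-4)(1−p) = 10p − 4; against 2: (-1)p + 2(1−p) = −3p + 2.
Setting these equal: 10p − 4 = −3p + 2 ⇒ 13p = 6 ⇒ p = 6/13, and the value is (10)·(6/13) − 4 = 8/13.
For Player II: with q = P(1), equating Top's and Bottom's payoffs gives 7q − 1 = −6q + 2 ⇒ q = 3/13.

7/13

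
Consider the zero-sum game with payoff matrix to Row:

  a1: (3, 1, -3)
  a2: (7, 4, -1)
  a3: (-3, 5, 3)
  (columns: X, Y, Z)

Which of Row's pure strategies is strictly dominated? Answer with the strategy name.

a2 gives a strictly higher payoff than a1 against every column: 7 > 3, 4 > 1, -1 > -3.
So a1 is strictly dominated and Row never plays it.

a1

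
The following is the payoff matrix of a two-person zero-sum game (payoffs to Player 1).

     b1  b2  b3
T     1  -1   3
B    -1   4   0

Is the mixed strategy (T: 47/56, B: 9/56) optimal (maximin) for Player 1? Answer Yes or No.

Against b1 this mix gives (47/56)·1 + (9/56)·(-1) = 19/28.
Against b2 this mix gives (47/56)·(-1) + (9/56)·4 = -11/56.
Against b3 this mix gives (47/56)·3 + (9/56)·0 = 141/56.
Player 2 will play b2, holding Player 1 to -11/56. Shifting weight toward the row that does better against b2 would raise this floor (the equalizing mix achieves 3/7 against both b2 and b1), so the proposed strategy is not optimal.

No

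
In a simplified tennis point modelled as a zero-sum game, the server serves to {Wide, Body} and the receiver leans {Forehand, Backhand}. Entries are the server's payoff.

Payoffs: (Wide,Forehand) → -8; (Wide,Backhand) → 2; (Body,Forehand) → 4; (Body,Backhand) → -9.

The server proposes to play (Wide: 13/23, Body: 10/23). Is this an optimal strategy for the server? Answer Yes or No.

Against Forehand this mix gives (13/23)·(-8) + (10/23)·4 = -64/23.
Against Backhand this mix gives (13/23)·2 + (10/23)·(-9) = -64/23.
All of the receiver's active replies (Forehand, Backhand) yield -64/23, and no column does worse for the server. The mix makes the receiver indifferent and guarantees -64/23, so it is optimal.

Yes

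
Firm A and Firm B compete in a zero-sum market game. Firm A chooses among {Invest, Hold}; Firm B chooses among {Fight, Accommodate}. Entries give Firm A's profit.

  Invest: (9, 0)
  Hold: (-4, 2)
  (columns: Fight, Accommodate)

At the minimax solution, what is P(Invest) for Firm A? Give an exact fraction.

2/5

Row minima: Invest → 0, Hold → -4; maximin = 0.
Column maxima: Fight → 9, Accommodate → 2; minimax = 2.
0 ≠ 2, so there is no saddle point; optimal play is mixed.
Let Firm A play Invest with probability p. Expected payoff against Fight: 9p + (-4)(1−p) = 13p − 4; against Accommodate: 0p + 2(1−p) = −2p + 2.
Setting these equal: 13p − 4 = −2p + 2 ⇒ 15p = 6 ⇒ p = 2/5, and the value is (13)·(2/5) − 4 = 6/5.
For Firm B: with q = P(Fight), equating Invest's and Hold's payoffs gives 9q = −6q + 2 ⇒ q = 2/15.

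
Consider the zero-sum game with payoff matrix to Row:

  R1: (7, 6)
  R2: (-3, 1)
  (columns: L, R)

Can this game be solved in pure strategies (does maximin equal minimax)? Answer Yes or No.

Row minima: R1 → 6, R2 → -3; maximin = 6.
Column maxima: L → 7, R → 6; minimax = 6.
maximin = minimax = 6, so a saddle point exists.

Yes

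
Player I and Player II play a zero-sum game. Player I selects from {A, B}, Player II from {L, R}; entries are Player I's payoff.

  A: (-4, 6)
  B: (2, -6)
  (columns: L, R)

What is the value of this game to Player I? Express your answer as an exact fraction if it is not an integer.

Row minima: A → -4, B → -6; maximin = -4.
Column maxima: L → 2, R → 6; minimax = 2.
-4 ≠ 2, so there is no saddle point; optimal play is mixed.
Let Player I play A with probability p. Expected payoff against L: (-4)p + 2(1−p) = −6p + 2; against R: 6p + (-6)(1−p) = 12p − 6.
Setting these equal: −6p + 2 = 12p − 6 ⇒ −18p = -8 ⇒ p = 4/9, and the value is (-6)·(4/9) + 2 = -2/3.
For Player II: with q = P(L), equating A's and B's payoffs gives −10q + 6 = 8q − 6 ⇒ q = 2/3.

-2/3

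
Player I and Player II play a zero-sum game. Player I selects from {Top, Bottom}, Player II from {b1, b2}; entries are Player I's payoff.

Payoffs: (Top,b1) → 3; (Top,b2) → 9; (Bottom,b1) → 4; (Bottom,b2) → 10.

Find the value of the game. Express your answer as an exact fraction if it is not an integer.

4

Row minima: Top → 3, Bottom → 4; maximin = 4.
Column maxima: b1 → 4, b2 → 10; minimax = 4.
Since maximin = minimax = 4, there is a saddle point and the value is 4.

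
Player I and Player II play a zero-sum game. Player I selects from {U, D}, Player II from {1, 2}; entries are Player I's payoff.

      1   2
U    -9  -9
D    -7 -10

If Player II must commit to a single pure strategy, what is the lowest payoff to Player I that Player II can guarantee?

Column maxima: 1 → -7, 2 → -9.
The smallest of these is -9.

-9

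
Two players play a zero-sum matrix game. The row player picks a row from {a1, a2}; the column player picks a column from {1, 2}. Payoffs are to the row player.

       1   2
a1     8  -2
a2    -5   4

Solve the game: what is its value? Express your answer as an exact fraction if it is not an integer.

22/19

Row minima: a1 → -2, a2 → -5; maximin = -2.
Column maxima: 1 → 8, 2 → 4; minimax = 4.
-2 ≠ 4, so there is no saddle point; optimal play is mixed.
Let the row player play a1 with probability p. Expected payoff against 1: 8p + (-5)(1−p) = 13p − 5; against 2: (-2)p + 4(1−p) = −6p + 4.
Setting these equal: 13p − 5 = −6p + 4 ⇒ 19p = 9 ⇒ p = 9/19, and the value is (13)·(9/19) − 5 = 22/19.
For the column player: with q = P(1), equating a1's and a2's payoffs gives 10q − 2 = −9q + 4 ⇒ q = 6/19.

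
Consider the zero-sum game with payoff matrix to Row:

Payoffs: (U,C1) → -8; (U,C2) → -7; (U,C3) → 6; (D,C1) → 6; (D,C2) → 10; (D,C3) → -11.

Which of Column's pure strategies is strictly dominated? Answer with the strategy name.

C1 holds Row's payoff strictly below C2 in every row: -8 < -7, 6 < 10.
So C2 is strictly dominated for Column.

C2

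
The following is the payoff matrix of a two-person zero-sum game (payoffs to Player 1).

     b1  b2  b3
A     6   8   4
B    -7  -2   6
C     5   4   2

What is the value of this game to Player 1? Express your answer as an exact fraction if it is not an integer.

64/15

Row minima: A → 4, B → -7, C → 2; maximin = 4.
Column maxima: b1 → 6, b2 → 8, b3 → 6; minimax = 6.
4 ≠ 6, so there is no saddle point; optimal play is mixed.
C is strictly dominated by A, so Player 1 never plays it.
With C eliminated, b2 is strictly dominated by b1 (it gives Player 1 strictly more in every remaining row), so Player 2 never plays it.
On the remaining 2×2 (A, B vs b1, b3):
Let Player 1 play A with probability p. Expected payoff against b1: 6p + (-7)(1−p) = 13p − 7; against b3: 4p + 6(1−p) = −2p + 6.
Setting these equal: 13p − 7 = −2p + 6 ⇒ 15p = 13 ⇒ p = 13/15, and the value is (13)·(13/15) − 7 = 64/15.
For Player 2: with q = P(b1), equating A's and B's payoffs gives 2q + 4 = −13q + 6 ⇒ q = 2/15.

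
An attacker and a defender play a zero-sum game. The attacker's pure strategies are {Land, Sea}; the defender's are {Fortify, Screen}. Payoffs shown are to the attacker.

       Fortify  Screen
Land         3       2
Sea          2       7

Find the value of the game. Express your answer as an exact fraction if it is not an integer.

Row minima: Land → 2, Sea → 2; maximin = 2.
Column maxima: Fortify → 3, Screen → 7; minimax = 3.
2 ≠ 3, so there is no saddle point; optimal play is mixed.
Let the attacker play Land with probability p. Expected payoff against Fortify: 3p + 2(1−p) = p + 2; against Screen: 2p + 7(1−p) = −5p + 7.
Setting these equal: p + 2 = −5p + 7 ⇒ 6p = 5 ⇒ p = 5/6, and the value is (1)·(5/6) + 2 = 17/6.
For the defender: with q = P(Fortify), equating Land's and Sea's payoffs gives q + 2 = −5q + 7 ⇒ q = 5/6.

17/6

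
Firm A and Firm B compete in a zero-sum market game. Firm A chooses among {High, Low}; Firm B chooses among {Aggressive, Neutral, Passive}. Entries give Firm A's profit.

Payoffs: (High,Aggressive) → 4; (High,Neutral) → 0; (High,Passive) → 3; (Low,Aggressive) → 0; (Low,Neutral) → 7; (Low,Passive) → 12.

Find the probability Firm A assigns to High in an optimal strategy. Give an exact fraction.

7/11

Row minima: High → 0, Low → 0; maximin = 0.
Column maxima: Aggressive → 4, Neutral → 7, Passive → 12; minimax = 4.
0 ≠ 4, so there is no saddle point; optimal play is mixed.
Passive is strictly dominated by Neutral (it gives Firm A strictly more in every row), so Firm B never plays it.
On the remaining 2×2 (High, Low vs Aggressive, Neutral):
Let Firm A play High with probability p. Expected payoff against Aggressive: 4p + 0(1−p) = 4p; against Neutral: 0p + 7(1−p) = −7p + 7.
Setting these equal: 4p = −7p + 7 ⇒ 11p = 7 ⇒ p = 7/11, and the value is (4)·(7/11) = 28/11.
For Firm B: with q = P(Aggressive), equating High's and Low's payoffs gives 4q = −7q + 7 ⇒ q = 7/11.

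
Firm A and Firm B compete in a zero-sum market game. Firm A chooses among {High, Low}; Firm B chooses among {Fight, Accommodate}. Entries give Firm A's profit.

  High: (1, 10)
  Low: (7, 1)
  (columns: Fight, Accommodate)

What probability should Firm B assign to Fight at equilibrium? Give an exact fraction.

Row minima: High → 1, Low → 1; maximin = 1.
Column maxima: Fight → 7, Accommodate → 10; minimax = 7.
1 ≠ 7, so there is no saddle point; optimal play is mixed.
Let Firm A play High with probability p. Expected payoff against Fight: 1p + 7(1−p) = −6p + 7; against Accommodate: 10p + 1(1−p) = 9p + 1.
Setting these equal: −6p + 7 = 9p + 1 ⇒ −15p = -6 ⇒ p = 2/5, and the value is (-6)·(2/5) + 7 = 23/5.
For Firm B: with q = P(Fight), equating High's and Low's payoffs gives −9q + 10 = 6q + 1 ⇒ q = 3/5.

3/5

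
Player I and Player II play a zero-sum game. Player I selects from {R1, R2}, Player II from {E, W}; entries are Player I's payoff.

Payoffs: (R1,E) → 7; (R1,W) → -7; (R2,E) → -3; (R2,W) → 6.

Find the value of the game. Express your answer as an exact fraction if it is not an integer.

21/23

Row minima: R1 → -7, R2 → -3; maximin = -3.
Column maxima: E → 7, W → 6; minimax = 6.
-3 ≠ 6, so there is no saddle point; optimal play is mixed.
Let Player I play R1 with probability p. Expected payoff against E: 7p + (-3)(1−p) = 10p − 3; against W: (-7)p + 6(1−p) = −13p + 6.
Setting these equal: 10p − 3 = −13p + 6 ⇒ 23p = 9 ⇒ p = 9/23, and the value is (10)·(9/23) − 3 = 21/23.
For Player II: with q = P(E), equating R1's and R2's payoffs gives 14q − 7 = −9q + 6 ⇒ q = 13/23.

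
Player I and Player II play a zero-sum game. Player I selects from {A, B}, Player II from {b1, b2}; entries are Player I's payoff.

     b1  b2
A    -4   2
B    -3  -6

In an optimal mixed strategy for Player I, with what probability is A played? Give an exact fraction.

1/3

Row minima: A → -4, B → -6; maximin = -4.
Column maxima: b1 → -3, b2 → 2; minimax = -3.
-4 ≠ -3, so there is no saddle point; optimal play is mixed.
Let Player I play A with probability p. Expected payoff against b1: (-4)p + (-3)(1−p) = −p − 3; against b2: 2p + (-6)(1−p) = 8p − 6.
Setting these equal: −p − 3 = 8p − 6 ⇒ −9p = -3 ⇒ p = 1/3, and the value is (-1)·(1/3) − 3 = -10/3.
For Player II: with q = P(b1), equating A's and B's payoffs gives −6q + 2 = 3q − 6 ⇒ q = 8/9.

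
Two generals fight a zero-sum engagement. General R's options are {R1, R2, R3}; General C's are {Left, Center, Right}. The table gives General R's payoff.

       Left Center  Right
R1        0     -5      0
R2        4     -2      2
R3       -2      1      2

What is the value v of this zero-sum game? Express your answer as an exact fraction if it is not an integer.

0

Row minima: R1 → -5, R2 → -2, R3 → -2; maximin = -2.
Column maxima: Left → 4, Center → 1, Right → 2; minimax = 1.
-2 ≠ 1, so there is no saddle point; optimal play is mixed.
R1 is strictly dominated by R2, so General R never plays it.
Right is strictly dominated by Center (it gives General R strictly more in every row), so General C never plays it.
On the remaining 2×2 (R2, R3 vs Left, Center):
Let General R play R2 with probability p. Expected payoff against Left: 4p + (-2)(1−p) = 6p − 2; against Center: (-2)p + 1(1−p) = −3p + 1.
Setting these equal: 6p − 2 = −3p + 1 ⇒ 9p = 3 ⇒ p = 1/3, and the value is (6)·(1/3) − 2 = 0.
For General C: with q = P(Left), equating R2's and R3's payoffs gives 6q − 2 = −3q + 1 ⇒ q = 1/3.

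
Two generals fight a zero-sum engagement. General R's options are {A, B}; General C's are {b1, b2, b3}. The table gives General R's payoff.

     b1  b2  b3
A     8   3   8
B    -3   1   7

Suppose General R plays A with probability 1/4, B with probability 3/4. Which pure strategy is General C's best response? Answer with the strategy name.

If General C plays b1, General R's expected payoff is (1/4)·8 + (3/4)·(-3) = -1/4.
If General C plays b2, General R's expected payoff is (1/4)·3 + (3/4)·1 = 3/2.
If General C plays b3, General R's expected payoff is (1/4)·8 + (3/4)·7 = 29/4.
General C minimizes General R's payoff; the smallest is -1/4, so the best response is b1.

b1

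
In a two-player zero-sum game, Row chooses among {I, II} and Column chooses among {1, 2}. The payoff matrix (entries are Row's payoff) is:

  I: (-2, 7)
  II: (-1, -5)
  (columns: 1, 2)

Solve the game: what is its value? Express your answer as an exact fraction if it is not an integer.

-17/13

Row minima: I → -2, II → -5; maximin = -2.
Column maxima: 1 → -1, 2 → 7; minimax = -1.
-2 ≠ -1, so there is no saddle point; optimal play is mixed.
Let Row play I with probability p. Expected payoff against 1: (-2)p + (-1)(1−p) = −p − 1; against 2: 7p + (-5)(1−p) = 12p − 5.
Setting these equal: −p − 1 = 12p − 5 ⇒ −13p = -4 ⇒ p = 4/13, and the value is (-1)·(4/13) − 1 = -17/13.
For Column: with q = P(1), equating I's and II's payoffs gives −9q + 7 = 4q − 5 ⇒ q = 12/13.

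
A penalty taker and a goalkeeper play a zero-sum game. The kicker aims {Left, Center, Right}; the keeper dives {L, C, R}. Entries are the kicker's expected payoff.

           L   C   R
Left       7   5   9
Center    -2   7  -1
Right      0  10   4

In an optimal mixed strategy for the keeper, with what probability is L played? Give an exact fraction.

Row minima: Left → 5, Center → -2, Right → 0; maximin = 5.
Column maxima: L → 7, C → 10, R → 9; minimax = 7.
5 ≠ 7, so there is no saddle point; optimal play is mixed.
Center is strictly dominated by Right, so the kicker never plays it.
R is strictly dominated by L (it gives the kicker strictly more in every row), so the keeper never plays it.
On the remaining 2×2 (Left, Right vs L, C):
Let the kicker play Left with probability p. Expected payoff against L: 7p + 0(1−p) = 7p; against C: 5p + 10(1−p) = −5p + 10.
Setting these equal: 7p = −5p + 10 ⇒ 12p = 10 ⇒ p = 5/6, and the value is (7)·(5/6) = 35/6.
For the keeper: with q = P(L), equating Left's and Right's payoffs gives 2q + 5 = −10q + 10 ⇒ q = 5/12.

5/12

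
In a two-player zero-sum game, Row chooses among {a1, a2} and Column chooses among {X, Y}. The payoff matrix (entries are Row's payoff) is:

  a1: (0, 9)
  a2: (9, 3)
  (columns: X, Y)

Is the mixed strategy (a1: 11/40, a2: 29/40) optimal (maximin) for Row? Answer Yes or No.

No

Against X this mix gives (11/40)·0 + (29/40)·9 = 261/40.
Against Y this mix gives (11/40)·9 + (29/40)·3 = 93/20.
Column will play Y, holding Row to 93/20. Shifting weight toward the row that does better against Y would raise this floor (the equalizing mix achieves 27/5 against both Y and X), so the proposed strategy is not optimal.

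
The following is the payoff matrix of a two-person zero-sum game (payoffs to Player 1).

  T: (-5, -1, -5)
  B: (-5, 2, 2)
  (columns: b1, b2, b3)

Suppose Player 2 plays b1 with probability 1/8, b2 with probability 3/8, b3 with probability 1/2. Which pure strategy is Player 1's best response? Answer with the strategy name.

B

Expected payoff of T: (1/8)·(-5) + (3/8)·(-1) + (1/2)·(-5) = -7/2.
Expected payoff of B: (1/8)·(-5) + (3/8)·2 + (1/2)·2 = 9/8.
The largest is 9/8, so Player 1's best response is B.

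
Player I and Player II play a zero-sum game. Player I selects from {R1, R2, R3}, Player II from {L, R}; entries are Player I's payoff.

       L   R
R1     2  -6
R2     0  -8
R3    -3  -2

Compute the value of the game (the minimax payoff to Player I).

-22/9

Row minima: R1 → -6, R2 → -8, R3 → -3; maximin = -3.
Column maxima: L → 2, R → -2; minimax = -2.
-3 ≠ -2, so there is no saddle point; optimal play is mixed.
R2 is strictly dominated by R1, so Player I never plays it.
On the remaining 2×2 (R1, R3 vs L, R):
Let Player I play R1 with probability p. Expected payoff against L: 2p + (-3)(1−p) = 5p − 3; against R: (-6)p + (-2)(1−p) = −4p − 2.
Setting these equal: 5p − 3 = −4p − 2 ⇒ 9p = 1 ⇒ p = 1/9, and the value is (5)·(1/9) − 3 = -22/9.
For Player II: with q = P(L), equating R1's and R3's payoffs gives 8q − 6 = −q − 2 ⇒ q = 4/9.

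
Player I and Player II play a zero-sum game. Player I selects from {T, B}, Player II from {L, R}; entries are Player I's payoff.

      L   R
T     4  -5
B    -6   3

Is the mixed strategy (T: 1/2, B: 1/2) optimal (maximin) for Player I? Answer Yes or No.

Yes

Against L this mix gives (1/2)·4 + (1/2)·(-6) = -1.
Against R this mix gives (1/2)·(-5) + (1/2)·3 = -1.
All of Player II's active replies (L, R) yield -1, and no column does worse for Player I. The mix makes Player II indifferent and guarantees -1, so it is optimal.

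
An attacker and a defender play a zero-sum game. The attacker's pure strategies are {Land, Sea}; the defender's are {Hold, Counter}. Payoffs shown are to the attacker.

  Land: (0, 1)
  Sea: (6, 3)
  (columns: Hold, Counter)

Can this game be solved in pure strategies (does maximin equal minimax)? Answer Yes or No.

Row minima: Land → 0, Sea → 3; maximin = 3.
Column maxima: Hold → 6, Counter → 3; minimax = 3.
maximin = minimax = 3, so a saddle point exists.

Yes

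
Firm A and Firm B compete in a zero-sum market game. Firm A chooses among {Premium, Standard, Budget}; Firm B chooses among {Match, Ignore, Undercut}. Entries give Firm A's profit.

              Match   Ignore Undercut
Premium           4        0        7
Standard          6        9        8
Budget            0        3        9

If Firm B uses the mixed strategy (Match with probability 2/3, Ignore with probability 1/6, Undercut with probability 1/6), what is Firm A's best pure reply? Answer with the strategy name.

Expected payoff of Premium: (2/3)·4 + (1/6)·0 + (1/6)·7 = 23/6.
Expected payoff of Standard: (2/3)·6 + (1/6)·9 + (1/6)·8 = 41/6.
Expected payoff of Budget: (2/3)·0 + (1/6)·3 + (1/6)·9 = 2.
The largest is 41/6, so Firm A's best response is Standard.

Standard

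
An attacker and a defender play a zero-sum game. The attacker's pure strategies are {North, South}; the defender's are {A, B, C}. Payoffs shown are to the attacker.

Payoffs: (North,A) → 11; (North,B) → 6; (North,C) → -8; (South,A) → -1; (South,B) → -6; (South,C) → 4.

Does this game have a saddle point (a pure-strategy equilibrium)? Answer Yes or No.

Row minima: North → -8, South → -6; maximin = -6.
Column maxima: A → 11, B → 6, C → 4; minimax = 4.
-6 ≠ 4, so no pure-strategy equilibrium exists.

No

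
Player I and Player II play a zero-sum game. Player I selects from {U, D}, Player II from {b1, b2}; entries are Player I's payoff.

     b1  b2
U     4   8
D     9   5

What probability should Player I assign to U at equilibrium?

Row minima: U → 4, D → 5; maximin = 5.
Column maxima: b1 → 9, b2 → 8; minimax = 8.
5 ≠ 8, so there is no saddle point; optimal play is mixed.
Let Player I play U with probability p. Expected payoff against b1: 4p + 9(1−p) = −5p + 9; against b2: 8p + 5(1−p) = 3p + 5.
Setting these equal: −5p + 9 = 3p + 5 ⇒ −8p = -4 ⇒ p = 1/2, and the value is (-5)·(1/2) + 9 = 13/2.
For Player II: with q = P(b1), equating U's and D's payoffs gives −4q + 8 = 4q + 5 ⇒ q = 3/8.

1/2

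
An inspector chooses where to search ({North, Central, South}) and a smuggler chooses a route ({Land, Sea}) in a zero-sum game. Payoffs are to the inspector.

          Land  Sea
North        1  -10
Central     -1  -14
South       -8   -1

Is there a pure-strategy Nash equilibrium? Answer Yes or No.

No

Row minima: North → -10, Central → -14, South → -8; maximin = -8.
Column maxima: Land → 1, Sea → -1; minimax = -1.
-8 ≠ -1, so no pure-strategy equilibrium exists.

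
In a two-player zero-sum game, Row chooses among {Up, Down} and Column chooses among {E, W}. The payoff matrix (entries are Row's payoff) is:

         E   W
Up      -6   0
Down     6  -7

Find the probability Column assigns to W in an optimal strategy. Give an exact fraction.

12/19

Row minima: Up → -6, Down → -7; maximin = -6.
Column maxima: E → 6, W → 0; minimax = 0.
-6 ≠ 0, so there is no saddle point; optimal play is mixed.
Let Row play Up with probability p. Expected payoff against E: (-6)p + 6(1−p) = −12p + 6; against W: 0p + (-7)(1−p) = 7p − 7.
Setting these equal: −12p + 6 = 7p − 7 ⇒ −19p = -13 ⇒ p = 13/19, and the value is (-12)·(13/19) + 6 = -42/19.
For Column: with q = P(E), equating Up's and Down's payoffs gives −6q = 13q − 7 ⇒ q = 7/19.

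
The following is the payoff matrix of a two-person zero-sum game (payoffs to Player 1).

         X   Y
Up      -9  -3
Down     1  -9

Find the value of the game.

-21/4

Row minima: Up → -9, Down → -9; maximin = -9.
Column maxima: X → 1, Y → -3; minimax = -3.
-9 ≠ -3, so there is no saddle point; optimal play is mixed.
Let Player 1 play Up with probability p. Expected payoff against X: (-9)p + 1(1−p) = −10p + 1; against Y: (-3)p + (-9)(1−p) = 6p − 9.
Setting these equal: −10p + 1 = 6p − 9 ⇒ −16p = -10 ⇒ p = 5/8, and the value is (-10)·(5/8) + 1 = -21/4.
For Player 2: with q = P(X), equating Up's and Down's payoffs gives −6q − 3 = 10q − 9 ⇒ q = 3/8.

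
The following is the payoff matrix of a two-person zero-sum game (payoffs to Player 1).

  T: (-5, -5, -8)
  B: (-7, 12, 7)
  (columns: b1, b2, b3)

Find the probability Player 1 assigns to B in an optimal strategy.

3/17

Row minima: T → -8, B → -7; maximin = -7.
Column maxima: b1 → -5, b2 → 12, b3 → 7; minimax = -5.
-7 ≠ -5, so there is no saddle point; optimal play is mixed.
b2 is strictly dominated by b3 (it gives Player 1 strictly more in every row), so Player 2 never plays it.
On the remaining 2×2 (T, B vs b1, b3):
Let Player 1 play T with probability p. Expected payoff against b1: (-5)p + (-7)(1−p) = 2p − 7; against b3: (-8)p + 7(1−p) = −15p + 7.
Setting these equal: 2p − 7 = −15p + 7 ⇒ 17p = 14 ⇒ p = 14/17, and the value is (2)·(14/17) − 7 = -91/17.
For Player 2: with q = P(b1), equating T's and B's payoffs gives 3q − 8 = −14q + 7 ⇒ q = 15/17.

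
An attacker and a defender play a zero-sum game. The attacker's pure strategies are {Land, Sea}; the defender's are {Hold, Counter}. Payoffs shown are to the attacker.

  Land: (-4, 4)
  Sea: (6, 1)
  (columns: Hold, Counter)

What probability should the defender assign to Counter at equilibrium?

10/13

Row minima: Land → -4, Sea → 1; maximin = 1.
Column maxima: Hold → 6, Counter → 4; minimax = 4.
1 ≠ 4, so there is no saddle point; optimal play is mixed.
Let the attacker play Land with probability p. Expected payoff against Hold: (-4)p + 6(1−p) = −10p + 6; against Counter: 4p + 1(1−p) = 3p + 1.
Setting these equal: −10p + 6 = 3p + 1 ⇒ −13p = -5 ⇒ p = 5/13, and the value is (-10)·(5/13) + 6 = 28/13.
For the defender: with q = P(Hold), equating Land's and Sea's payoffs gives −8q + 4 = 5q + 1 ⇒ q = 3/13.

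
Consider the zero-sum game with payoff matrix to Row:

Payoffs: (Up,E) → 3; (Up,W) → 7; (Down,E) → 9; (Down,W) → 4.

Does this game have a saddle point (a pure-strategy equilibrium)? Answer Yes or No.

Row minima: Up → 3, Down → 4; maximin = 4.
Column maxima: E → 9, W → 7; minimax = 7.
4 ≠ 7, so no pure-strategy equilibrium exists.

No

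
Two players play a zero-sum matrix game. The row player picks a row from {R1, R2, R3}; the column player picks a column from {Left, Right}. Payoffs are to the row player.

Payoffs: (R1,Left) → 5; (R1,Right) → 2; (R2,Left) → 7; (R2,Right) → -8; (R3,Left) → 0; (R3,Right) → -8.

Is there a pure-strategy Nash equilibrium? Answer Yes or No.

Yes

Row minima: R1 → 2, R2 → -8, R3 → -8; maximin = 2.
Column maxima: Left → 7, Right → 2; minimax = 2.
maximin = minimax = 2, so a saddle point exists.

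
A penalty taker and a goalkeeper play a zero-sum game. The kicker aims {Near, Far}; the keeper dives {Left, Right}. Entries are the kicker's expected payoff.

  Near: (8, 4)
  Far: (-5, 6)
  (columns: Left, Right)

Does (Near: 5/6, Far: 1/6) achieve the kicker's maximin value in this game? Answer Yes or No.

No

Against Left this mix gives (5/6)·8 + (1/6)·(-5) = 35/6.
Against Right this mix gives (5/6)·4 + (1/6)·6 = 13/3.
The keeper will play Right, holding the kicker to 13/3. Shifting weight toward the row that does better against Right would raise this floor (the equalizing mix achieves 68/15 against both Right and Left), so the proposed strategy is not optimal.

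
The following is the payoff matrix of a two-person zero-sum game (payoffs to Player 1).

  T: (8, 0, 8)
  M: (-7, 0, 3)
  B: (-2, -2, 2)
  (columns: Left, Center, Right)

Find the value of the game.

0

Row minima: T → 0, M → -7, B → -2; maximin = 0.
Column maxima: Left → 8, Center → 0, Right → 8; minimax = 0.
Since maximin = minimax = 0, there is a saddle point and the value is 0.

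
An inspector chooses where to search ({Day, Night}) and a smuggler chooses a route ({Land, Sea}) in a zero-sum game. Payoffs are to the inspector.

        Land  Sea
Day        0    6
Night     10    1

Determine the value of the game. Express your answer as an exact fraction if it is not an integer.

Row minima: Day → 0, Night → 1; maximin = 1.
Column maxima: Land → 10, Sea → 6; minimax = 6.
1 ≠ 6, so there is no saddle point; optimal play is mixed.
Let the inspector play Day with probability p. Expected payoff against Land: 0p + 10(1−p) = −10p + 10; against Sea: 6p + 1(1−p) = 5p + 1.
Setting these equal: −10p + 10 = 5p + 1 ⇒ −15p = -9 ⇒ p = 3/5, and the value is (-10)·(3/5) + 10 = 4.
For the smuggler: with q = P(Land), equating Day's and Night's payoffs gives −6q + 6 = 9q + 1 ⇒ q = 1/3.

4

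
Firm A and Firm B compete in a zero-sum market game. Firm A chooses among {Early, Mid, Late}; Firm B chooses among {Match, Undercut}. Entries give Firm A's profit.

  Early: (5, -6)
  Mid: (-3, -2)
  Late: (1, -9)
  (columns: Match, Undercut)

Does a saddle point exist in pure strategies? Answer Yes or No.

Row minima: Early → -6, Mid → -3, Late → -9; maximin = -3.
Column maxima: Match → 5, Undercut → -2; minimax = -2.
-3 ≠ -2, so no pure-strategy equilibrium exists.

No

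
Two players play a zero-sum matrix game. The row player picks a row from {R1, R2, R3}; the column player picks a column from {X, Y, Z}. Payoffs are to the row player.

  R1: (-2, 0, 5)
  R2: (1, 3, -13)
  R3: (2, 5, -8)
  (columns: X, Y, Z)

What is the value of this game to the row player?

Row minima: R1 → -2, R2 → -13, R3 → -8; maximin = -2.
Column maxima: X → 2, Y → 5, Z → 5; minimax = 2.
-2 ≠ 2, so there is no saddle point; optimal play is mixed.
R2 is strictly dominated by R3, so the row player never plays it.
Y is strictly dominated by X (it gives the row player strictly more in every row), so the column player never plays it.
On the remaining 2×2 (R1, R3 vs X, Z):
Let the row player play R1 with probability p. Expected payoff against X: (-2)p + 2(1−p) = −4p + 2; against Z: 5p + (-8)(1−p) = 13p − 8.
Setting these equal: −4p + 2 = 13p − 8 ⇒ −17p = -10 ⇒ p = 10/17, and the value is (-4)·(10/17) + 2 = -6/17.
For the column player: with q = P(X), equating R1's and R3's payoffs gives −7q + 5 = 10q − 8 ⇒ q = 13/17.

-6/17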